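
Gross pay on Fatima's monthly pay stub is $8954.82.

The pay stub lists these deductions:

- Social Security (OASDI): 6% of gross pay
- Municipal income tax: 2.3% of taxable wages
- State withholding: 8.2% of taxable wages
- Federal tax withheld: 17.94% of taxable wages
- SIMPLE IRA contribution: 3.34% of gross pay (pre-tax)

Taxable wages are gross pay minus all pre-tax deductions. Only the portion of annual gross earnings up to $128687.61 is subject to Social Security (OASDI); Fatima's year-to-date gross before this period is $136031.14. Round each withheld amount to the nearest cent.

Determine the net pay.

$6194.04

SIMPLE IRA contribution: $8954.82 × 0.0334 = $299.09
Taxable wages = $8954.82 − $299.09 = $8655.73
Municipal income tax: $8655.73 × 0.023 = $199.08
State withholding: $8655.73 × 0.082 = $709.77
Federal tax withheld: $8655.73 × 0.1794 = $1552.84
Social Security (OASDI): annual cap $128687.61 already reached (YTD $136031.14), so $0.00
Total deductions = $299.09 + $199.08 + $709.77 + $1552.84 + $0.00 = $2760.78
Net pay = $8954.82 − $2760.78 = $6194.04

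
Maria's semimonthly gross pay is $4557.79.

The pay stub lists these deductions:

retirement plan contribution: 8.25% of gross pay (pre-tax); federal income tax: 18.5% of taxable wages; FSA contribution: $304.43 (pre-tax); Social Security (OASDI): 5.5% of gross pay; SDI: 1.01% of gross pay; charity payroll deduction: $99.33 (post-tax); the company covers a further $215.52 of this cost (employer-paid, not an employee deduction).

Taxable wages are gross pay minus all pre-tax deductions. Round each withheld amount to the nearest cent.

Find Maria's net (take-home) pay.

FSA contribution: $304.43
Retirement plan contribution: $4557.79 × 0.0825 = $376.02
Pre-tax total = $304.43 + $376.02 = $680.45
Taxable wages = $4557.79 − $680.45 = $3877.34
Federal income tax: $3877.34 × 0.185 = $717.31
SDI: $4557.79 × 0.0101 = $46.03
Social Security (OASDI): $4557.79 × 0.055 = $250.68
Charity payroll deduction: $99.33
(Employer's $215.52 toward charity payroll deduction is not withheld from the employee.)
Total deductions = $304.43 + $376.02 + $717.31 + $46.03 + $250.68 + $99.33 = $1793.80
Net pay = $4557.79 − $1793.80 = $2763.99

$2763.99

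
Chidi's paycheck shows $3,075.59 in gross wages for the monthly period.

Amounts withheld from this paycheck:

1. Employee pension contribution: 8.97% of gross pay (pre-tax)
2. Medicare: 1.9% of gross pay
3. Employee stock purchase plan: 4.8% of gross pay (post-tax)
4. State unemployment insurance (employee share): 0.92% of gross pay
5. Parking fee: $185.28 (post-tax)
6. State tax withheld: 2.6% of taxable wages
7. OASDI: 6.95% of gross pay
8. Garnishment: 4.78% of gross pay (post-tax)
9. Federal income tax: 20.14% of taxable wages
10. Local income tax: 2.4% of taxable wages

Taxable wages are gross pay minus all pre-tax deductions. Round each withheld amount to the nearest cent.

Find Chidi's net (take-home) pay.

$1,315.46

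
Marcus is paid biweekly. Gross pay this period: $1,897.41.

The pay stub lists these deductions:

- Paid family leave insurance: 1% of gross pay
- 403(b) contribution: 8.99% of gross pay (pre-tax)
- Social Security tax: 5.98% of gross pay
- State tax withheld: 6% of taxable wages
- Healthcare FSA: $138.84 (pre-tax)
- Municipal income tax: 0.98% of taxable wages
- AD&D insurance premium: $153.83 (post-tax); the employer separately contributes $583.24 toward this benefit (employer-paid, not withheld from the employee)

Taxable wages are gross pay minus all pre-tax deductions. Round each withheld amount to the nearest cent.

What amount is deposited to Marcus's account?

$1,190.88

403(b) contribution: $1,897.41 × 0.0899 = $170.58
Healthcare FSA: $138.84
Pre-tax total = $170.58 + $138.84 = $309.42
Taxable wages = $1,897.41 − $309.42 = $1,587.99
State tax withheld: $1,587.99 × 0.06 = $95.28
Municipal income tax: $1,587.99 × 0.0098 = $15.56
Social Security tax: $1,897.41 × 0.0598 = $113.47
Paid family leave insurance: $1,897.41 × 0.01 = $18.97
AD&D insurance premium: $153.83
(Employer's $583.24 toward AD&D insurance premium is not withheld from the employee.)
Total deductions = $170.58 + $138.84 + $95.28 + $15.56 + $113.47 + $18.97 + $153.83 = $706.53
Net pay = $1,897.41 − $706.53 = $1,190.88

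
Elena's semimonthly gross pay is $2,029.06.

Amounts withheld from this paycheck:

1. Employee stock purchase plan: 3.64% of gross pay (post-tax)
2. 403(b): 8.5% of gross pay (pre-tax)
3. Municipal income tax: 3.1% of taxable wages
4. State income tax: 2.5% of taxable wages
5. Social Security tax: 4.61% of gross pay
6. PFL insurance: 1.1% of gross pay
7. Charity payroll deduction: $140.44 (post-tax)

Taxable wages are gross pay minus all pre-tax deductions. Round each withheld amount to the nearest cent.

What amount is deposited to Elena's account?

$1,422.47

403(b): $2,029.06 × 0.085 = $172.47
Taxable wages = $2,029.06 − $172.47 = $1,856.59
State income tax: $1,856.59 × 0.025 = $46.41
Municipal income tax: $1,856.59 × 0.031 = $57.55
PFL insurance: $2,029.06 × 0.011 = $22.32
Social Security tax: $2,029.06 × 0.0461 = $93.54
Employee stock purchase plan: $2,029.06 × 0.0364 = $73.86
Charity payroll deduction: $140.44
Total deductions = $172.47 + $46.41 + $57.55 + $22.32 + $93.54 + $73.86 + $140.44 = $606.59
Net pay = $2,029.06 − $606.59 = $1,422.47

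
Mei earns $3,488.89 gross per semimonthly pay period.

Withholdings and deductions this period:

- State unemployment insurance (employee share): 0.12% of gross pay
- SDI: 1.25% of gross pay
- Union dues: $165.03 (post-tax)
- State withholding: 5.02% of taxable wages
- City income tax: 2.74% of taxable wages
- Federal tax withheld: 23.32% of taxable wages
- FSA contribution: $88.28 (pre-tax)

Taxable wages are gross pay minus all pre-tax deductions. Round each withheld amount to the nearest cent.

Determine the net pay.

$2,130.87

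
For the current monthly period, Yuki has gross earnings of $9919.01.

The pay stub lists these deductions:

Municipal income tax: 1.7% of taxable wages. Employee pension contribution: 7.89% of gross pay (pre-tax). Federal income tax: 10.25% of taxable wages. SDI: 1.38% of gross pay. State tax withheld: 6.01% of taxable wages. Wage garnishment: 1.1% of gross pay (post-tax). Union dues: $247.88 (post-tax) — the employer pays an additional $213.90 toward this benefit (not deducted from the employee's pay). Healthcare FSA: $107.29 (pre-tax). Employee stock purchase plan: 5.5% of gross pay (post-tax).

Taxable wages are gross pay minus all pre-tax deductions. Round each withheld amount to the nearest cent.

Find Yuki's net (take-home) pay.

Healthcare FSA: $107.29
Employee pension contribution: $9919.01 × 0.0789 = $782.61
Pre-tax total = $107.29 + $782.61 = $889.90
Taxable wages = $9919.01 − $889.90 = $9029.11
Federal income tax: $9029.11 × 0.1025 = $925.48
State tax withheld: $9029.11 × 0.0601 = $542.65
Municipal income tax: $9029.11 × 0.017 = $153.49
SDI: $9919.01 × 0.0138 = $136.88
Employee stock purchase plan: $9919.01 × 0.055 = $545.55
Wage garnishment: $9919.01 × 0.011 = $109.11
Union dues: $247.88
(Employer's $213.90 toward union dues is not withheld from the employee.)
Total deductions = $107.29 + $782.61 + $925.48 + $542.65 + $153.49 + $136.88 + $545.55 + $109.11 + $247.88 = $3550.94
Net pay = $9919.01 − $3550.94 = $6368.07

$6368.07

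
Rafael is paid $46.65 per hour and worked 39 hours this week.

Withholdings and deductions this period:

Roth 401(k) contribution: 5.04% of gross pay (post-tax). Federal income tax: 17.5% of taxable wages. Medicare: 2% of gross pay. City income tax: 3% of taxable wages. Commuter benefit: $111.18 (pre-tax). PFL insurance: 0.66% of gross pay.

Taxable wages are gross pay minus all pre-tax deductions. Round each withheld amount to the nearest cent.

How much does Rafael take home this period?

Gross pay: 39 × $46.65 = $1,819.35
Commuter benefit: $111.18
Taxable wages = $1,819.35 − $111.18 = $1,708.17
Federal income tax: $1,708.17 × 0.175 = $298.93
City income tax: $1,708.17 × 0.03 = $51.25
PFL insurance: $1,819.35 × 0.0066 = $12.01
Medicare: $1,819.35 × 0.02 = $36.39
Roth 401(k) contribution: $1,819.35 × 0.0504 = $91.70
Total deductions = $111.18 + $298.93 + $51.25 + $12.01 + $36.39 + $91.70 = $601.46
Net pay = $1,819.35 − $601.46 = $1,217.89

$1,217.89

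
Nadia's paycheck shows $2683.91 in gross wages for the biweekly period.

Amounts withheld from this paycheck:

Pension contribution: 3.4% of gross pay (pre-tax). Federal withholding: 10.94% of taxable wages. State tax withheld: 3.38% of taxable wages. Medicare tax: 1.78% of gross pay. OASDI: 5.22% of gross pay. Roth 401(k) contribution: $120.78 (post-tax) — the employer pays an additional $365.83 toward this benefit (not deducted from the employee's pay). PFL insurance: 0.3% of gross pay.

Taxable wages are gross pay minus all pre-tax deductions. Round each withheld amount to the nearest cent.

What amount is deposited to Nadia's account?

$1904.69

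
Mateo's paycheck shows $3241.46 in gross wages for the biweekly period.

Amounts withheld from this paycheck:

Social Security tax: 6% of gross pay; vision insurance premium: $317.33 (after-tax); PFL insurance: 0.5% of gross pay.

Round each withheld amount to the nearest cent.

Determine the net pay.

PFL insurance: $3241.46 × 0.005 = $16.21
Social Security tax: $3241.46 × 0.06 = $194.49
Vision insurance premium: $317.33
Total deductions = $16.21 + $194.49 + $317.33 = $528.03
Net pay = $3241.46 − $528.03 = $2713.43

$2713.43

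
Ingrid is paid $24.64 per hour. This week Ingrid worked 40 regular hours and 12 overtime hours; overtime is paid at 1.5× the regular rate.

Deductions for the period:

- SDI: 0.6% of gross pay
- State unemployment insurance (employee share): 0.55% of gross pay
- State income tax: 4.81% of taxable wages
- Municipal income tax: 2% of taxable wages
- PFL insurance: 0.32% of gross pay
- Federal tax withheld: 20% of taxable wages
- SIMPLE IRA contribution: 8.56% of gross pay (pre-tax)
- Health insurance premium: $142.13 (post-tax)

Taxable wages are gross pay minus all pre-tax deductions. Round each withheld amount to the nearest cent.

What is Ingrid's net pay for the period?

$793.30

Regular pay: 40 × $24.64 = $985.60
Overtime pay: 12 × $24.64 × 1.5 = $443.52
Gross pay = $985.60 + $443.52 = $1,429.12
SIMPLE IRA contribution: $1,429.12 × 0.0856 = $122.33
Taxable wages = $1,429.12 − $122.33 = $1,306.79
Federal tax withheld: $1,306.79 × 0.2 = $261.36
State income tax: $1,306.79 × 0.0481 = $62.86
Municipal income tax: $1,306.79 × 0.02 = $26.14
SDI: $1,429.12 × 0.006 = $8.57
State unemployment insurance (employee share): $1,429.12 × 0.0055 = $7.86
PFL insurance: $1,429.12 × 0.0032 = $4.57
Health insurance premium: $142.13
Total deductions = $122.33 + $261.36 + $62.86 + $26.14 + $8.57 + $7.86 + $4.57 + $142.13 = $635.82
Net pay = $1,429.12 − $635.82 = $793.30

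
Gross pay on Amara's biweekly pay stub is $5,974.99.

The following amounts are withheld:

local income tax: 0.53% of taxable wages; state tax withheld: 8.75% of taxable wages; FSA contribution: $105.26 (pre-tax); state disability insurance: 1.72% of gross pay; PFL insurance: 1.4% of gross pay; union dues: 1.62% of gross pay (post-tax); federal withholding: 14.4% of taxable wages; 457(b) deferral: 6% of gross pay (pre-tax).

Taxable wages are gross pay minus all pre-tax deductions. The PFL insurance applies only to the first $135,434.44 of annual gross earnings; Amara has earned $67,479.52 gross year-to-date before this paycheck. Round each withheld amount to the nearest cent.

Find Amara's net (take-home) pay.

457(b) deferral: $5,974.99 × 0.06 = $358.50
FSA contribution: $105.26
Pre-tax total = $358.50 + $105.26 = $463.76
Taxable wages = $5,974.99 − $463.76 = $5,511.23
State tax withheld: $5,511.23 × 0.0875 = $482.23
Local income tax: $5,511.23 × 0.0053 = $29.21
Federal withholding: $5,511.23 × 0.144 = $793.62
PFL insurance: cap not yet reached, full $5,974.99 is subject → $5,974.99 × 0.014 = $83.65
State disability insurance: $5,974.99 × 0.0172 = $102.77
Union dues: $5,974.99 × 0.0162 = $96.79
Total deductions = $358.50 + $105.26 + $482.23 + $29.21 + $793.62 + $83.65 + $102.77 + $96.79 = $2,052.03
Net pay = $5,974.99 − $2,052.03 = $3,922.96

$3,922.96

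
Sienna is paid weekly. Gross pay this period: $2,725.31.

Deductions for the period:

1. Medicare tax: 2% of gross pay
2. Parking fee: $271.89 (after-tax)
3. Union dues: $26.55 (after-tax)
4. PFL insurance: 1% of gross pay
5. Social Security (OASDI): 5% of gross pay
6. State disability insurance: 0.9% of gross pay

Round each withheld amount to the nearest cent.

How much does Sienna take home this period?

$2,184.31

Medicare tax: $2,725.31 × 0.02 = $54.51
PFL insurance: $2,725.31 × 0.01 = $27.25
Social Security (OASDI): $2,725.31 × 0.05 = $136.27
State disability insurance: $2,725.31 × 0.009 = $24.53
Parking fee: $271.89
Union dues: $26.55
Total deductions = $54.51 + $27.25 + $136.27 + $24.53 + $271.89 + $26.55 = $541.00
Net pay = $2,725.31 − $541.00 = $2,184.31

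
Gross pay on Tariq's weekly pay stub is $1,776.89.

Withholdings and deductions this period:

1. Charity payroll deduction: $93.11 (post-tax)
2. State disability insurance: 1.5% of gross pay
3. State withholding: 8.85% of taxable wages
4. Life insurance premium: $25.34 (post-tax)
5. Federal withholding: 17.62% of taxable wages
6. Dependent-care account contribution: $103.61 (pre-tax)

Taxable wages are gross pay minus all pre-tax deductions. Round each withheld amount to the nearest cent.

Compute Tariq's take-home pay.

$1,085.26

Dependent-care account contribution: $103.61
Taxable wages = $1,776.89 − $103.61 = $1,673.28
Federal withholding: $1,673.28 × 0.1762 = $294.83
State withholding: $1,673.28 × 0.0885 = $148.09
State disability insurance: $1,776.89 × 0.015 = $26.65
Charity payroll deduction: $93.11
Life insurance premium: $25.34
Total deductions = $103.61 + $294.83 + $148.09 + $26.65 + $93.11 + $25.34 = $691.63
Net pay = $1,776.89 − $691.63 = $1,085.26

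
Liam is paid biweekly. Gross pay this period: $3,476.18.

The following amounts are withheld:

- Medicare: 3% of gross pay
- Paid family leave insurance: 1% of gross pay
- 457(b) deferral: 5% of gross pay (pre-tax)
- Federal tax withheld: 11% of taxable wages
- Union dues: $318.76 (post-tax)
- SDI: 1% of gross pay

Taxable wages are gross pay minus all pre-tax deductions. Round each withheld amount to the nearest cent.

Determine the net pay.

$2,446.54

457(b) deferral: $3,476.18 × 0.05 = $173.81
Taxable wages = $3,476.18 − $173.81 = $3,302.37
Federal tax withheld: $3,302.37 × 0.11 = $363.26
Paid family leave insurance: $3,476.18 × 0.01 = $34.76
SDI: $3,476.18 × 0.01 = $34.76
Medicare: $3,476.18 × 0.03 = $104.29
Union dues: $318.76
Total deductions = $173.81 + $363.26 + $34.76 + $34.76 + $104.29 + $318.76 = $1,029.64
Net pay = $3,476.18 − $1,029.64 = $2,446.54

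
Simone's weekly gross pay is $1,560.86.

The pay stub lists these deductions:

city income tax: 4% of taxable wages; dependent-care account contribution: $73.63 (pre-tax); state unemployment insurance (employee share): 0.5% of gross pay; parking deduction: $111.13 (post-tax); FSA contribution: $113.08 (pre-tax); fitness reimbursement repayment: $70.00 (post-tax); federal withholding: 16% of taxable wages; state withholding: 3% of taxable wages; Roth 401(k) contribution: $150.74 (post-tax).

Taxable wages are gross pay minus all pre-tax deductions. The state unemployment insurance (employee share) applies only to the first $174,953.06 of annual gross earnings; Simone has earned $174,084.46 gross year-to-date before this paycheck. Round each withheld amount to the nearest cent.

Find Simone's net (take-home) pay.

$721.89

FSA contribution: $113.08
Dependent-care account contribution: $73.63
Pre-tax total = $113.08 + $73.63 = $186.71
Taxable wages = $1,560.86 − $186.71 = $1,374.15
Federal withholding: $1,374.15 × 0.16 = $219.86
City income tax: $1,374.15 × 0.04 = $54.97
State withholding: $1,374.15 × 0.03 = $41.22
State unemployment insurance (employee share): only $174,953.06 − $174,084.46 = $868.60 of this check is subject → $868.60 × 0.005 = $4.34
Fitness reimbursement repayment: $70.00
Parking deduction: $111.13
Roth 401(k) contribution: $150.74
Total deductions = $113.08 + $73.63 + $219.86 + $54.97 + $41.22 + $4.34 + $70.00 + $111.13 + $150.74 = $838.97
Net pay = $1,560.86 − $838.97 = $721.89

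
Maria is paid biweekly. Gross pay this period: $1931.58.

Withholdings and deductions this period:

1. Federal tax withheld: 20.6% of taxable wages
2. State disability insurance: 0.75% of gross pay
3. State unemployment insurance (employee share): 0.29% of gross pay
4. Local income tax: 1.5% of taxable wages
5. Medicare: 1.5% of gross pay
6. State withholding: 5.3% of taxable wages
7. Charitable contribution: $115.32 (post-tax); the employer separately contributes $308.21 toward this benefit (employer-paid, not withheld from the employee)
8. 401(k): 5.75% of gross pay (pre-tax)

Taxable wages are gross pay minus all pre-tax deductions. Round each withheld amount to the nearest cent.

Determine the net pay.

401(k): $1931.58 × 0.0575 = $111.07
Taxable wages = $1931.58 − $111.07 = $1820.51
Local income tax: $1820.51 × 0.015 = $27.31
Federal tax withheld: $1820.51 × 0.206 = $375.03
State withholding: $1820.51 × 0.053 = $96.49
Medicare: $1931.58 × 0.015 = $28.97
State unemployment insurance (employee share): $1931.58 × 0.0029 = $5.60
State disability insurance: $1931.58 × 0.0075 = $14.49
Charitable contribution: $115.32
(Employer's $308.21 toward charitable contribution is not withheld from the employee.)
Total deductions = $111.07 + $27.31 + $375.03 + $96.49 + $28.97 + $5.60 + $14.49 + $115.32 = $774.28
Net pay = $1931.58 − $774.28 = $1157.30

$1157.30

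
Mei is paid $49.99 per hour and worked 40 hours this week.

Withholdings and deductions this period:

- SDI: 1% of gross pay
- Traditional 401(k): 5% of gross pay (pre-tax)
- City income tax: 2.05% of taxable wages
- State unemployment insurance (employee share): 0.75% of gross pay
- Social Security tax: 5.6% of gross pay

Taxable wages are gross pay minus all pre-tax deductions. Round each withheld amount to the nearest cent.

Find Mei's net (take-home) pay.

Gross pay: 40 × $49.99 = $1,999.60
Traditional 401(k): $1,999.60 × 0.05 = $99.98
Taxable wages = $1,999.60 − $99.98 = $1,899.62
City income tax: $1,899.62 × 0.0205 = $38.94
Social Security tax: $1,999.60 × 0.056 = $111.98
State unemployment insurance (employee share): $1,999.60 × 0.0075 = $15.00
SDI: $1,999.60 × 0.01 = $20.00
Total deductions = $99.98 + $38.94 + $111.98 + $15.00 + $20.00 = $285.90
Net pay = $1,999.60 − $285.90 = $1,713.70

$1,713.70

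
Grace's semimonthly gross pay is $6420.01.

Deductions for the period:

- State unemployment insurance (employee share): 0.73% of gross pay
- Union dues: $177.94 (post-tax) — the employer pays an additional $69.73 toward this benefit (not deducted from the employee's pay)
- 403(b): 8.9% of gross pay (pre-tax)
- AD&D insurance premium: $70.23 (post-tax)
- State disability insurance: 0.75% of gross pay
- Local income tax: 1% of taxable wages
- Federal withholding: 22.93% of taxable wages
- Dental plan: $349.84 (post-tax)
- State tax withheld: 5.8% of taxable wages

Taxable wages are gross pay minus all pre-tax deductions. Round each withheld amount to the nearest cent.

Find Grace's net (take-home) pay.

$3416.80

403(b): $6420.01 × 0.089 = $571.38
Taxable wages = $6420.01 − $571.38 = $5848.63
State tax withheld: $5848.63 × 0.058 = $339.22
Local income tax: $5848.63 × 0.01 = $58.49
Federal withholding: $5848.63 × 0.2293 = $1341.09
State disability insurance: $6420.01 × 0.0075 = $48.15
State unemployment insurance (employee share): $6420.01 × 0.0073 = $46.87
Dental plan: $349.84
AD&D insurance premium: $70.23
Union dues: $177.94
(Employer's $69.73 toward union dues is not withheld from the employee.)
Total deductions = $571.38 + $339.22 + $58.49 + $1341.09 + $48.15 + $46.87 + $349.84 + $70.23 + $177.94 = $3003.21
Net pay = $6420.01 − $3003.21 = $3416.80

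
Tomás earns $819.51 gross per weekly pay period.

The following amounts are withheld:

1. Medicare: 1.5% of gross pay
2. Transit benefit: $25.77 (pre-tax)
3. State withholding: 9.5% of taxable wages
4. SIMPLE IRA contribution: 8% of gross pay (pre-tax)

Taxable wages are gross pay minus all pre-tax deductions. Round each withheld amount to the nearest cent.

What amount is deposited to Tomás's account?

Transit benefit: $25.77
SIMPLE IRA contribution: $819.51 × 0.08 = $65.56
Pre-tax total = $25.77 + $65.56 = $91.33
Taxable wages = $819.51 − $91.33 = $728.18
State withholding: $728.18 × 0.095 = $69.18
Medicare: $819.51 × 0.015 = $12.29
Total deductions = $25.77 + $65.56 + $69.18 + $12.29 = $172.80
Net pay = $819.51 − $172.80 = $646.71

$646.71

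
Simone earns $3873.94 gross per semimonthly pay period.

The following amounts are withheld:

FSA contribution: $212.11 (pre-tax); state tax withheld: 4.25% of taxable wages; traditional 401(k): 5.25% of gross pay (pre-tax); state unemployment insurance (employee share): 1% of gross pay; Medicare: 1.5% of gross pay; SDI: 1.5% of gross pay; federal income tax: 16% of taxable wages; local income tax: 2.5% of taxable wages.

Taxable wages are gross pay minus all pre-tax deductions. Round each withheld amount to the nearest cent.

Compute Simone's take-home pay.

$2516.70

Traditional 401(k): $3873.94 × 0.0525 = $203.38
FSA contribution: $212.11
Pre-tax total = $203.38 + $212.11 = $415.49
Taxable wages = $3873.94 − $415.49 = $3458.45
Federal income tax: $3458.45 × 0.16 = $553.35
Local income tax: $3458.45 × 0.025 = $86.46
State tax withheld: $3458.45 × 0.0425 = $146.98
SDI: $3873.94 × 0.015 = $58.11
State unemployment insurance (employee share): $3873.94 × 0.01 = $38.74
Medicare: $3873.94 × 0.015 = $58.11
Total deductions = $203.38 + $212.11 + $553.35 + $86.46 + $146.98 + $58.11 + $38.74 + $58.11 = $1357.24
Net pay = $3873.94 − $1357.24 = $2516.70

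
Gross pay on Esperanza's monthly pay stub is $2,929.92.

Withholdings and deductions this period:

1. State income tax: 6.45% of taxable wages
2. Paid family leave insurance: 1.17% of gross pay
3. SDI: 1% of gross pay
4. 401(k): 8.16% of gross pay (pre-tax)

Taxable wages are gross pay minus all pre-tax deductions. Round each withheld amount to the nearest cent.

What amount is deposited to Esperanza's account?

401(k): $2,929.92 × 0.0816 = $239.08
Taxable wages = $2,929.92 − $239.08 = $2,690.84
State income tax: $2,690.84 × 0.0645 = $173.56
SDI: $2,929.92 × 0.01 = $29.30
Paid family leave insurance: $2,929.92 × 0.0117 = $34.28
Total deductions = $239.08 + $173.56 + $29.30 + $34.28 = $476.22
Net pay = $2,929.92 − $476.22 = $2,453.70

$2,453.70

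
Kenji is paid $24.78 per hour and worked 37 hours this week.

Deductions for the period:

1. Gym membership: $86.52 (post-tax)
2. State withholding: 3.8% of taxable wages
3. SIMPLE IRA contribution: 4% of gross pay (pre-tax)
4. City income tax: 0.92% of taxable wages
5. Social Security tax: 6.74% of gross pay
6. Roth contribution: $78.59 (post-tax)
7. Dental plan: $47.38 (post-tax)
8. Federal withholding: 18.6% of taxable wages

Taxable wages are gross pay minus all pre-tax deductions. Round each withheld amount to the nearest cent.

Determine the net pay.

$400.63

Gross pay: 37 × $24.78 = $916.86
SIMPLE IRA contribution: $916.86 × 0.04 = $36.67
Taxable wages = $916.86 − $36.67 = $880.19
City income tax: $880.19 × 0.0092 = $8.10
Federal withholding: $880.19 × 0.186 = $163.72
State withholding: $880.19 × 0.038 = $33.45
Social Security tax: $916.86 × 0.0674 = $61.80
Gym membership: $86.52
Roth contribution: $78.59
Dental plan: $47.38
Total deductions = $36.67 + $8.10 + $163.72 + $33.45 + $61.80 + $86.52 + $78.59 + $47.38 = $516.23
Net pay = $916.86 − $516.23 = $400.63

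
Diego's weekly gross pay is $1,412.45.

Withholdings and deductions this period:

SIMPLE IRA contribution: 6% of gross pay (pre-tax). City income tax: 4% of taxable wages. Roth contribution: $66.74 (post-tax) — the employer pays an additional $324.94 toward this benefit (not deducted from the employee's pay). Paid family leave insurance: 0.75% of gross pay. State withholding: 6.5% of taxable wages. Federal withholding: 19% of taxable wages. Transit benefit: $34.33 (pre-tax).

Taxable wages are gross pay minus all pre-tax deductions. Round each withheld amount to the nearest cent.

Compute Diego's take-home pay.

$834.50

Transit benefit: $34.33
SIMPLE IRA contribution: $1,412.45 × 0.06 = $84.75
Pre-tax total = $34.33 + $84.75 = $119.08
Taxable wages = $1,412.45 − $119.08 = $1,293.37
Federal withholding: $1,293.37 × 0.19 = $245.74
State withholding: $1,293.37 × 0.065 = $84.07
City income tax: $1,293.37 × 0.04 = $51.73
Paid family leave insurance: $1,412.45 × 0.0075 = $10.59
Roth contribution: $66.74
(Employer's $324.94 toward Roth contribution is not withheld from the employee.)
Total deductions = $34.33 + $84.75 + $245.74 + $84.07 + $51.73 + $10.59 + $66.74 = $577.95
Net pay = $1,412.45 − $577.95 = $834.50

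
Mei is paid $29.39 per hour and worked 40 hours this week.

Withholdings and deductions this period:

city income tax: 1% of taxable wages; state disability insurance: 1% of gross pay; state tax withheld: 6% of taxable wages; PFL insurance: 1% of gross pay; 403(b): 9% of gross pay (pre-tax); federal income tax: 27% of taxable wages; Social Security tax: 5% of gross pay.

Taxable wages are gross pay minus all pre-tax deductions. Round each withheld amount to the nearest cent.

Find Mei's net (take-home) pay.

$623.76

Gross pay: 40 × $29.39 = $1,175.60
403(b): $1,175.60 × 0.09 = $105.80
Taxable wages = $1,175.60 − $105.80 = $1,069.80
Federal income tax: $1,069.80 × 0.27 = $288.85
State tax withheld: $1,069.80 × 0.06 = $64.19
City income tax: $1,069.80 × 0.01 = $10.70
State disability insurance: $1,175.60 × 0.01 = $11.76
Social Security tax: $1,175.60 × 0.05 = $58.78
PFL insurance: $1,175.60 × 0.01 = $11.76
Total deductions = $105.80 + $288.85 + $64.19 + $10.70 + $11.76 + $58.78 + $11.76 = $551.84
Net pay = $1,175.60 − $551.84 = $623.76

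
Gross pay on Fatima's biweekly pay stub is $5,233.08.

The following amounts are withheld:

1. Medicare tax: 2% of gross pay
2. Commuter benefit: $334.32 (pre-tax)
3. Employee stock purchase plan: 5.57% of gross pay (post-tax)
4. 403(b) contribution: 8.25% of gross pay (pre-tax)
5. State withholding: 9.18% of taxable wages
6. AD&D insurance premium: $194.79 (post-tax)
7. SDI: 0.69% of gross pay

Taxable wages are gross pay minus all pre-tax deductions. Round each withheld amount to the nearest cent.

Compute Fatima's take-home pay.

$3,429.92

Commuter benefit: $334.32
403(b) contribution: $5,233.08 × 0.0825 = $431.73
Pre-tax total = $334.32 + $431.73 = $766.05
Taxable wages = $5,233.08 − $766.05 = $4,467.03
State withholding: $4,467.03 × 0.0918 = $410.07
Medicare tax: $5,233.08 × 0.02 = $104.66
SDI: $5,233.08 × 0.0069 = $36.11
Employee stock purchase plan: $5,233.08 × 0.0557 = $291.48
AD&D insurance premium: $194.79
Total deductions = $334.32 + $431.73 + $410.07 + $104.66 + $36.11 + $291.48 + $194.79 = $1,803.16
Net pay = $5,233.08 − $1,803.16 = $3,429.92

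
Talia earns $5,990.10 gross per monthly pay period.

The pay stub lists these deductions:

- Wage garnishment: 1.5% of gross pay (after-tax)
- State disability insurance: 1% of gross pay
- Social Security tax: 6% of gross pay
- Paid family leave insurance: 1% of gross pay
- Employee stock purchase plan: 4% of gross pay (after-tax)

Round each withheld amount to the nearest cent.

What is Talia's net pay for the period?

$5,181.44

State disability insurance: $5,990.10 × 0.01 = $59.90
Paid family leave insurance: $5,990.10 × 0.01 = $59.90
Social Security tax: $5,990.10 × 0.06 = $359.41
Employee stock purchase plan: $5,990.10 × 0.04 = $239.60
Wage garnishment: $5,990.10 × 0.015 = $89.85
Total deductions = $59.90 + $59.90 + $359.41 + $239.60 + $89.85 = $808.66
Net pay = $5,990.10 − $808.66 = $5,181.44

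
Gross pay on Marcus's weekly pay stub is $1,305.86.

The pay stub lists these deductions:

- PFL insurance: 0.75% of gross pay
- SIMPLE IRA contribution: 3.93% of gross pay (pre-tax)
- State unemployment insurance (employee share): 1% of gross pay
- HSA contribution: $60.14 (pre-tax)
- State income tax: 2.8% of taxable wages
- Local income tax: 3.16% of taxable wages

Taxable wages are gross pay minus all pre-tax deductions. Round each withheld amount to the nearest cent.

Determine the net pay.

$1,100.37

SIMPLE IRA contribution: $1,305.86 × 0.0393 = $51.32
HSA contribution: $60.14
Pre-tax total = $51.32 + $60.14 = $111.46
Taxable wages = $1,305.86 − $111.46 = $1,194.40
Local income tax: $1,194.40 × 0.0316 = $37.74
State income tax: $1,194.40 × 0.028 = $33.44
State unemployment insurance (employee share): $1,305.86 × 0.01 = $13.06
PFL insurance: $1,305.86 × 0.0075 = $9.79
Total deductions = $51.32 + $60.14 + $37.74 + $33.44 + $13.06 + $9.79 = $205.49
Net pay = $1,305.86 − $205.49 = $1,100.37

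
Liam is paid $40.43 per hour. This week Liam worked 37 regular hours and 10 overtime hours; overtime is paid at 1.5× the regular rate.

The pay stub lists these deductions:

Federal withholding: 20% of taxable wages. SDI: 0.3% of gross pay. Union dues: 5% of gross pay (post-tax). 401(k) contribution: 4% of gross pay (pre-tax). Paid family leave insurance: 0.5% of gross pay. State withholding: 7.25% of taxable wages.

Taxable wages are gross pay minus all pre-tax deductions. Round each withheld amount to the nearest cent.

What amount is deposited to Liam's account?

$1,346.36

Regular pay: 37 × $40.43 = $1,495.91
Overtime pay: 10 × $40.43 × 1.5 = $606.45
Gross pay = $1,495.91 + $606.45 = $2,102.36
401(k) contribution: $2,102.36 × 0.04 = $84.09
Taxable wages = $2,102.36 − $84.09 = $2,018.27
Federal withholding: $2,018.27 × 0.2 = $403.65
State withholding: $2,018.27 × 0.0725 = $146.32
Paid family leave insurance: $2,102.36 × 0.005 = $10.51
SDI: $2,102.36 × 0.003 = $6.31
Union dues: $2,102.36 × 0.05 = $105.12
Total deductions = $84.09 + $403.65 + $146.32 + $10.51 + $6.31 + $105.12 = $756.00
Net pay = $2,102.36 − $756.00 = $1,346.36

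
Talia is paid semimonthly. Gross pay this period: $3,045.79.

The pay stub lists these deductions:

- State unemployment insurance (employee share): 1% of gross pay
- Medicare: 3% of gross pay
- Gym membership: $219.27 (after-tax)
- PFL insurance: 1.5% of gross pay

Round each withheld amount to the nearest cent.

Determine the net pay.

$2,659.00

Medicare: $3,045.79 × 0.03 = $91.37
PFL insurance: $3,045.79 × 0.015 = $45.69
State unemployment insurance (employee share): $3,045.79 × 0.01 = $30.46
Gym membership: $219.27
Total deductions = $91.37 + $45.69 + $30.46 + $219.27 = $386.79
Net pay = $3,045.79 − $386.79 = $2,659.00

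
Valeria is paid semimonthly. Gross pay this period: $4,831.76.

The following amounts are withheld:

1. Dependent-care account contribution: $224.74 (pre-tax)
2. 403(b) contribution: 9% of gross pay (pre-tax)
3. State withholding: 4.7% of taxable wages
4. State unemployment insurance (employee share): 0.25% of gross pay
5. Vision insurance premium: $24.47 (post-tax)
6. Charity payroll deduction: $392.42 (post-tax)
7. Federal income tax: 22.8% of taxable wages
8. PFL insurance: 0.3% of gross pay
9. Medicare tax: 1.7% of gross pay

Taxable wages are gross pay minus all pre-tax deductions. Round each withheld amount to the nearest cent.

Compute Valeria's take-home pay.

$2,499.21

Dependent-care account contribution: $224.74
403(b) contribution: $4,831.76 × 0.09 = $434.86
Pre-tax total = $224.74 + $434.86 = $659.60
Taxable wages = $4,831.76 − $659.60 = $4,172.16
Federal income tax: $4,172.16 × 0.228 = $951.25
State withholding: $4,172.16 × 0.047 = $196.09
PFL insurance: $4,831.76 × 0.003 = $14.50
Medicare tax: $4,831.76 × 0.017 = $82.14
State unemployment insurance (employee share): $4,831.76 × 0.0025 = $12.08
Charity payroll deduction: $392.42
Vision insurance premium: $24.47
Total deductions = $224.74 + $434.86 + $951.25 + $196.09 + $14.50 + $82.14 + $12.08 + $392.42 + $24.47 = $2,332.55
Net pay = $4,831.76 − $2,332.55 = $2,499.21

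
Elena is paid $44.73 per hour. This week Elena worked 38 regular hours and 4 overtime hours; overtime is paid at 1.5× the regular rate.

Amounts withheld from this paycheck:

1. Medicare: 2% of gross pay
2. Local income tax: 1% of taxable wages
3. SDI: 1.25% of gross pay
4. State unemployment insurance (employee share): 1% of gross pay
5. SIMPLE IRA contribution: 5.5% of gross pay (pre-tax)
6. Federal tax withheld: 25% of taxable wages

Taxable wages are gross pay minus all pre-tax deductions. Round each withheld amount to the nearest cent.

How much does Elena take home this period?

Regular pay: 38 × $44.73 = $1699.74
Overtime pay: 4 × $44.73 × 1.5 = $268.38
Gross pay = $1699.74 + $268.38 = $1968.12
SIMPLE IRA contribution: $1968.12 × 0.055 = $108.25
Taxable wages = $1968.12 − $108.25 = $1859.87
Federal tax withheld: $1859.87 × 0.25 = $464.97
Local income tax: $1859.87 × 0.01 = $18.60
State unemployment insurance (employee share): $1968.12 × 0.01 = $19.68
Medicare: $1968.12 × 0.02 = $39.36
SDI: $1968.12 × 0.0125 = $24.60
Total deductions = $108.25 + $464.97 + $18.60 + $19.68 + $39.36 + $24.60 = $675.46
Net pay = $1968.12 − $675.46 = $1292.66

$1292.66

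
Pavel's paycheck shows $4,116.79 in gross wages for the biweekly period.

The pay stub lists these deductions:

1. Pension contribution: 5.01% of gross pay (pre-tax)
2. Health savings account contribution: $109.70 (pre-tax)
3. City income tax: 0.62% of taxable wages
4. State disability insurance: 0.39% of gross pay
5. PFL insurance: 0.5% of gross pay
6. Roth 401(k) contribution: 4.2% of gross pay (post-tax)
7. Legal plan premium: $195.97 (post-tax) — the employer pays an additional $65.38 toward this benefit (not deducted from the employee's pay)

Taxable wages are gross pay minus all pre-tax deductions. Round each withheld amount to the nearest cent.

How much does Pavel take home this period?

$3,371.75

Pension contribution: $4,116.79 × 0.0501 = $206.25
Health savings account contribution: $109.70
Pre-tax total = $206.25 + $109.70 = $315.95
Taxable wages = $4,116.79 − $315.95 = $3,800.84
City income tax: $3,800.84 × 0.0062 = $23.57
State disability insurance: $4,116.79 × 0.0039 = $16.06
PFL insurance: $4,116.79 × 0.005 = $20.58
Roth 401(k) contribution: $4,116.79 × 0.042 = $172.91
Legal plan premium: $195.97
(Employer's $65.38 toward legal plan premium is not withheld from the employee.)
Total deductions = $206.25 + $109.70 + $23.57 + $16.06 + $20.58 + $172.91 + $195.97 = $745.04
Net pay = $4,116.79 − $745.04 = $3,371.75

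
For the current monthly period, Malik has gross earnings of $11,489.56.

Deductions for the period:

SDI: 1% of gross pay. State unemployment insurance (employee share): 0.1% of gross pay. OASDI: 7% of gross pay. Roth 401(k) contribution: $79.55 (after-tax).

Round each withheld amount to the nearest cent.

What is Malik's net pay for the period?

$10,479.35

OASDI: $11,489.56 × 0.07 = $804.27
SDI: $11,489.56 × 0.01 = $114.90
State unemployment insurance (employee share): $11,489.56 × 0.001 = $11.49
Roth 401(k) contribution: $79.55
Total deductions = $804.27 + $114.90 + $11.49 + $79.55 = $1,010.21
Net pay = $11,489.56 − $1,010.21 = $10,479.35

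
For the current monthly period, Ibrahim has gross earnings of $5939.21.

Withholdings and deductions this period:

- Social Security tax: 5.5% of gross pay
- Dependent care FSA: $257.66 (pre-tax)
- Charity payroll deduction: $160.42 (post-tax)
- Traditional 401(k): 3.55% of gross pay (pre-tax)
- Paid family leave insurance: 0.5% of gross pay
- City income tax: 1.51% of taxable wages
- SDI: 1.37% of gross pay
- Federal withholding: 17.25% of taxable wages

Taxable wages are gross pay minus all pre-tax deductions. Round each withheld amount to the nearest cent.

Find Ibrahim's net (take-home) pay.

$3846.25

Traditional 401(k): $5939.21 × 0.0355 = $210.84
Dependent care FSA: $257.66
Pre-tax total = $210.84 + $257.66 = $468.50
Taxable wages = $5939.21 − $468.50 = $5470.71
Federal withholding: $5470.71 × 0.1725 = $943.70
City income tax: $5470.71 × 0.0151 = $82.61
Social Security tax: $5939.21 × 0.055 = $326.66
SDI: $5939.21 × 0.0137 = $81.37
Paid family leave insurance: $5939.21 × 0.005 = $29.70
Charity payroll deduction: $160.42
Total deductions = $210.84 + $257.66 + $943.70 + $82.61 + $326.66 + $81.37 + $29.70 + $160.42 = $2092.96
Net pay = $5939.21 − $2092.96 = $3846.25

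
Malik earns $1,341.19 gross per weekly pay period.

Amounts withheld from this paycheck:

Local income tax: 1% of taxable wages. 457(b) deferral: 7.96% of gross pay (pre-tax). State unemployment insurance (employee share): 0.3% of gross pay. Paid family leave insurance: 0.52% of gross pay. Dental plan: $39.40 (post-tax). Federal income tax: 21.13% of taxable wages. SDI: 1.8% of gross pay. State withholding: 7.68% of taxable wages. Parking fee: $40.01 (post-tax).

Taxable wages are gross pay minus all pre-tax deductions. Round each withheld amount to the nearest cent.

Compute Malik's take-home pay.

457(b) deferral: $1,341.19 × 0.0796 = $106.76
Taxable wages = $1,341.19 − $106.76 = $1,234.43
State withholding: $1,234.43 × 0.0768 = $94.80
Federal income tax: $1,234.43 × 0.2113 = $260.84
Local income tax: $1,234.43 × 0.01 = $12.34
SDI: $1,341.19 × 0.018 = $24.14
Paid family leave insurance: $1,341.19 × 0.0052 = $6.97
State unemployment insurance (employee share): $1,341.19 × 0.003 = $4.02
Parking fee: $40.01
Dental plan: $39.40
Total deductions = $106.76 + $94.80 + $260.84 + $12.34 + $24.14 + $6.97 + $4.02 + $40.01 + $39.40 = $589.28
Net pay = $1,341.19 − $589.28 = $751.91

$751.91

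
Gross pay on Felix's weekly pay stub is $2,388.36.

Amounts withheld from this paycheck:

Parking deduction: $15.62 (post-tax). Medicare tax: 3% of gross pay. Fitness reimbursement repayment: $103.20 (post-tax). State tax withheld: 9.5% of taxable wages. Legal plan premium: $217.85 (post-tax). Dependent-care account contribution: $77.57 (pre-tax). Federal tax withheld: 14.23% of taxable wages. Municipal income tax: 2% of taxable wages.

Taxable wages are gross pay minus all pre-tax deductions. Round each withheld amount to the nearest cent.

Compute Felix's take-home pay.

Dependent-care account contribution: $77.57
Taxable wages = $2,388.36 − $77.57 = $2,310.79
Federal tax withheld: $2,310.79 × 0.1423 = $328.83
Municipal income tax: $2,310.79 × 0.02 = $46.22
State tax withheld: $2,310.79 × 0.095 = $219.53
Medicare tax: $2,388.36 × 0.03 = $71.65
Parking deduction: $15.62
Fitness reimbursement repayment: $103.20
Legal plan premium: $217.85
Total deductions = $77.57 + $328.83 + $46.22 + $219.53 + $71.65 + $15.62 + $103.20 + $217.85 = $1,080.47
Net pay = $2,388.36 − $1,080.47 = $1,307.89

$1,307.89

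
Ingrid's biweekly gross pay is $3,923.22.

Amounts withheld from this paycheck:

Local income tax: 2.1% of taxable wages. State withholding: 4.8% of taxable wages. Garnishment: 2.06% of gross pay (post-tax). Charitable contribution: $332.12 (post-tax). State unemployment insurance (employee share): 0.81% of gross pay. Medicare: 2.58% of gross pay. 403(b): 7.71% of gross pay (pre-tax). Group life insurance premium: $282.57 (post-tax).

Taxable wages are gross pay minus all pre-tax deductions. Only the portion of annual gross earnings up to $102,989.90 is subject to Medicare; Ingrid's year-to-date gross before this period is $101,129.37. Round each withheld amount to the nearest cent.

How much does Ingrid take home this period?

403(b): $3,923.22 × 0.0771 = $302.48
Taxable wages = $3,923.22 − $302.48 = $3,620.74
State withholding: $3,620.74 × 0.048 = $173.80
Local income tax: $3,620.74 × 0.021 = $76.04
Medicare: only $102,989.90 − $101,129.37 = $1,860.53 of this check is subject → $1,860.53 × 0.0258 = $48.00
State unemployment insurance (employee share): $3,923.22 × 0.0081 = $31.78
Garnishment: $3,923.22 × 0.0206 = $80.82
Group life insurance premium: $282.57
Charitable contribution: $332.12
Total deductions = $302.48 + $173.80 + $76.04 + $48.00 + $31.78 + $80.82 + $282.57 + $332.12 = $1,327.61
Net pay = $3,923.22 − $1,327.61 = $2,595.61

$2,595.61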